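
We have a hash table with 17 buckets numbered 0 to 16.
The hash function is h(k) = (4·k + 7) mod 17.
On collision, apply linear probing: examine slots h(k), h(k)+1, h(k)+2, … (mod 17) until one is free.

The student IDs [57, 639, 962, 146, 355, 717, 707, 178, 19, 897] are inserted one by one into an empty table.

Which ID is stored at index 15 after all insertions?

962

57: h=14 -> slot 14
639: h=13 -> slot 13
962: h=13, probe 13,14,15 -> slot 15
146: h=13, probe 13,14,15,16 -> slot 16
355: h=16, probe 16,0 -> slot 0
717: h=2 -> slot 2
707: h=13, probe 13,14,15,16,0,1 -> slot 1
178: h=5 -> slot 5
19: h=15, probe 15,16,0,1,2,3 -> slot 3
897: h=8 -> slot 8
Table: [355, 707, 717, 19, ., 178, ., ., 897, ., ., ., ., 639, 57, 962, 146]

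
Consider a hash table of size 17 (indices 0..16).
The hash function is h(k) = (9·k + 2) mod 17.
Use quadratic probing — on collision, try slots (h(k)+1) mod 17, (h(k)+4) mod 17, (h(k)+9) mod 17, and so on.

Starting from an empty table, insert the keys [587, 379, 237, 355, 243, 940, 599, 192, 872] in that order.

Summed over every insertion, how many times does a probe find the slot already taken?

10

587: h=15 => slot 15
379: h=13 => slot 13
237: h=10 => slot 10
355: h=1 => slot 1
243: h=13, probe 13,14 => slot 14
940: h=13, probe 13,14,0 => slot 0
599: h=4 => slot 4
192: h=13, probe 13,14,0,5 => slot 5
872: h=13, probe 13,14,0,5,12 => slot 12
Table: [940, 355, ., ., 599, 192, ., ., ., ., 237, ., 872, 379, 243, 587, .]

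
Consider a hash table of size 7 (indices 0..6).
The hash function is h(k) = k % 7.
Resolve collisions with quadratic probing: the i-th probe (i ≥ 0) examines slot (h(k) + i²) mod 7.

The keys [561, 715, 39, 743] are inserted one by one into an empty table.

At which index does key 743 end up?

5

Insert 561: h=1, slot 1 empty -> index 1.
Insert 715: h=1, slot 1 occupied -> index 2.
Insert 39: h=4, slot 4 empty -> index 4.
Insert 743: h=1, slots 1,2 occupied -> index 5.
Table: [—, 561, 715, —, 39, 743, —]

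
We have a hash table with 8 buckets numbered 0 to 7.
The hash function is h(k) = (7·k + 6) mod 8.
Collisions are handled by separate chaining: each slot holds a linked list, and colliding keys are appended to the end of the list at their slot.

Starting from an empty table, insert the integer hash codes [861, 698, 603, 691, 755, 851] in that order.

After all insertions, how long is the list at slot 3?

861 → bucket 1
698 → bucket 4
603 → bucket 3
691 → bucket 3 (collision)
755 → bucket 3 (collision)
851 → bucket 3 (collision)
Final buckets:
0: —
1: 861
2: —
3: 603 -> 691 -> 755 -> 851
4: 698
5: —
6: —
7: —

4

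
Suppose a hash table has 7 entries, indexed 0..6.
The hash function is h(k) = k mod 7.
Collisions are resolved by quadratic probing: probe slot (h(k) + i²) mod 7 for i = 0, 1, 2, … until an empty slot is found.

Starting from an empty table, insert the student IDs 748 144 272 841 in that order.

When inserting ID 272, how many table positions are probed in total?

748: h=6 => slot 6
144: h=4 => slot 4
272: h=6, probe 6,0 => slot 0
841: h=1 => slot 1
Table: [272, 841, ∅, ∅, 144, ∅, 748]

2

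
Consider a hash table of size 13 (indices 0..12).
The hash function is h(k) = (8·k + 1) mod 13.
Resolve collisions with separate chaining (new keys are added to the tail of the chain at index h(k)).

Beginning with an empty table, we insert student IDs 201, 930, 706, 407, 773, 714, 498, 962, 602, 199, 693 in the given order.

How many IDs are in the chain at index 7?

201 → bucket 10
930 → bucket 5
706 → bucket 7
407 → bucket 7 (collision)
773 → bucket 10 (collision)
714 → bucket 6
498 → bucket 7 (collision)
962 → bucket 1
602 → bucket 7 (collision)
199 → bucket 7 (collision)
693 → bucket 7 (collision)
Final buckets:
0: .
1: 962
2: .
3: .
4: .
5: 930
6: 714
7: 706 -> 407 -> 498 -> 602 -> 199 -> 693
8: .
9: .
10: 201 -> 773
11: .
12: .

6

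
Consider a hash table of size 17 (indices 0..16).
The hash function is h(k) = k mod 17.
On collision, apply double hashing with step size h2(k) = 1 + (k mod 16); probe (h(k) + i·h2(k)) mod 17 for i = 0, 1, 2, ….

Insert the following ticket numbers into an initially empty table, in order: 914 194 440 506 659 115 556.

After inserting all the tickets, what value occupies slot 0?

Insert 914: h=13, slot 13 empty => index 13.
Insert 194: h=7, slot 7 empty => index 7.
Insert 440: h=15, slot 15 empty => index 15.
Insert 506: h=13, h2=11, slots 13,7 occupied => index 1.
Insert 659: h=13, h2=4, slot 13 occupied => index 0.
Insert 115: h=13, h2=4, slots 13,0 occupied => index 4.
Insert 556: h=12, slot 12 empty => index 12.
Table: [659, 506, —, —, 115, —, —, 194, —, —, —, —, 556, 914, —, 440, —]

659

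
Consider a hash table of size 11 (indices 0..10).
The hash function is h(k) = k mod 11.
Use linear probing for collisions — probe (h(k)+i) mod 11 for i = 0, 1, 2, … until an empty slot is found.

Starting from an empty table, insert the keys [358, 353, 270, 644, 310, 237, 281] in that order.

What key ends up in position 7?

358 hashes to 6; slot 6 is free -> place at 6.
353 hashes to 1; slot 1 is free -> place at 1.
270 hashes to 6; 6 taken -> place at 7.
644 hashes to 6; 6,7 taken -> place at 8.
310 hashes to 2; slot 2 is free -> place at 2.
237 hashes to 6; 6,7,8 taken -> place at 9.
281 hashes to 6; 6,7,8,9 taken -> place at 10.
Table: [., 353, 310, ., ., ., 358, 270, 644, 237, 281]

270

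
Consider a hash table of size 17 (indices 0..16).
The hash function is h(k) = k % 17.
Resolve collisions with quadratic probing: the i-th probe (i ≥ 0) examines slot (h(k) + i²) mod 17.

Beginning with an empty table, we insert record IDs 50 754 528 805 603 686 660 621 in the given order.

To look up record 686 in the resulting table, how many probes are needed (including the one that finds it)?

50 hashes to 16; slot 16 is free => place at 16.
754 hashes to 6; slot 6 is free => place at 6.
528 hashes to 1; slot 1 is free => place at 1.
805 hashes to 6; 6 taken => place at 7.
603 hashes to 8; slot 8 is free => place at 8.
686 hashes to 6; 6,7 taken => place at 10.
660 hashes to 14; slot 14 is free => place at 14.
621 hashes to 9; slot 9 is free => place at 9.
Table: [—, 528, —, —, —, —, 754, 805, 603, 621, 686, —, —, —, 660, —, 50]
Lookup 686: h=6, probe 6,7,10 → found at 10.

3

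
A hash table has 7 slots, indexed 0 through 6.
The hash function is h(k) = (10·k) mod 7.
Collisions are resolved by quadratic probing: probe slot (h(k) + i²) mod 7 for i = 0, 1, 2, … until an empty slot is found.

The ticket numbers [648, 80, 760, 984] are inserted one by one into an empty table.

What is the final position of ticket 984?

648 hashes to 5; slot 5 is free → place at 5.
80 hashes to 2; slot 2 is free → place at 2.
760 hashes to 5; 5 taken → place at 6.
984 hashes to 5; 5,6,2 taken → place at 0.
Table: [984, ., 80, ., ., 648, 760]

0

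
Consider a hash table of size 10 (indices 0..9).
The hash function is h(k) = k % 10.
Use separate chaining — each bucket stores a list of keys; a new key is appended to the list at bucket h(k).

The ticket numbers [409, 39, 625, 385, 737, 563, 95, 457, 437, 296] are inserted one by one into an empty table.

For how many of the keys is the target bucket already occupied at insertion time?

Insert 409: h=9, bucket 9 empty → new chain.
Insert 39: h=9, bucket 9 nonempty → append to chain.
Insert 625: h=5, bucket 5 empty → new chain.
Insert 385: h=5, bucket 5 nonempty → append to chain.
Insert 737: h=7, bucket 7 empty → new chain.
Insert 563: h=3, bucket 3 empty → new chain.
Insert 95: h=5, bucket 5 nonempty → append to chain.
Insert 457: h=7, bucket 7 nonempty → append to chain.
Insert 437: h=7, bucket 7 nonempty → append to chain.
Insert 296: h=6, bucket 6 empty → new chain.
Final buckets:
0: ∅
1: ∅
2: ∅
3: 563
4: ∅
5: 625 -> 385 -> 95
6: 296
7: 737 -> 457 -> 437
8: ∅
9: 409 -> 39

5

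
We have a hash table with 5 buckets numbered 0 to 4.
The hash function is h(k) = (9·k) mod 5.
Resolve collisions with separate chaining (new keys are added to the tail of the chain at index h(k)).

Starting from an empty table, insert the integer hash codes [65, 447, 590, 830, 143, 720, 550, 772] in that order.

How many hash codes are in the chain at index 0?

Insert 65: h=0, bucket 0 empty -> new chain.
Insert 447: h=3, bucket 3 empty -> new chain.
Insert 590: h=0, bucket 0 nonempty -> append to chain.
Insert 830: h=0, bucket 0 nonempty -> append to chain.
Insert 143: h=2, bucket 2 empty -> new chain.
Insert 720: h=0, bucket 0 nonempty -> append to chain.
Insert 550: h=0, bucket 0 nonempty -> append to chain.
Insert 772: h=3, bucket 3 nonempty -> append to chain.
Final buckets:
0: 65 -> 590 -> 830 -> 720 -> 550
1: -
2: 143
3: 447 -> 772
4: -

5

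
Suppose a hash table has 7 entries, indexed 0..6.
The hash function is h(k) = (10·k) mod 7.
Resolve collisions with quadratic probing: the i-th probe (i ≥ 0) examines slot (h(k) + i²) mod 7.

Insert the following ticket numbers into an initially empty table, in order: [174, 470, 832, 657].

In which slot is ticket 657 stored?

Insert 174: h=4, slot 4 empty → index 4.
Insert 470: h=3, slot 3 empty → index 3.
Insert 832: h=4, slot 4 occupied → index 5.
Insert 657: h=4, slots 4,5 occupied → index 1.
Table: [., 657, ., 470, 174, 832, .]

1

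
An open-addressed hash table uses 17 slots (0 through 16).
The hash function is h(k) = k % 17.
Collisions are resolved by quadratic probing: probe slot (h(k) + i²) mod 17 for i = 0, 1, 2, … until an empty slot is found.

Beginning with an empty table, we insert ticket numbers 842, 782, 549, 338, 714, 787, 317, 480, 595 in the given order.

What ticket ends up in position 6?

842: h=9 → slot 9
782: h=0 → slot 0
549: h=5 → slot 5
338: h=15 → slot 15
714: h=0, probe 0,1 → slot 1
787: h=5, probe 5,6 → slot 6
317: h=11 → slot 11
480: h=4 → slot 4
595: h=0, probe 0,1,4,9,16 → slot 16
Table: [782, 714, —, —, 480, 549, 787, —, —, 842, —, 317, —, —, —, 338, 595]

787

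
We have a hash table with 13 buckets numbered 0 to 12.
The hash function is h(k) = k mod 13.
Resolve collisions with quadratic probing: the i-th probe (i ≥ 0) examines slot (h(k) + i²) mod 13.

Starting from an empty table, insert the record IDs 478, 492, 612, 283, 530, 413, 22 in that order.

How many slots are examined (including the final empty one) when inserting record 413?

478 hashes to 10; slot 10 is free => place at 10.
492 hashes to 11; slot 11 is free => place at 11.
612 hashes to 1; slot 1 is free => place at 1.
283 hashes to 10; 10,11,1 taken => place at 6.
530 hashes to 10; 10,11,1,6 taken => place at 0.
413 hashes to 10; 10,11,1,6,0 taken => place at 9.
22 hashes to 9; 9,10,0 taken => place at 5.
Table: [530, 612, —, —, —, 22, 283, —, —, 413, 478, 492, —]

6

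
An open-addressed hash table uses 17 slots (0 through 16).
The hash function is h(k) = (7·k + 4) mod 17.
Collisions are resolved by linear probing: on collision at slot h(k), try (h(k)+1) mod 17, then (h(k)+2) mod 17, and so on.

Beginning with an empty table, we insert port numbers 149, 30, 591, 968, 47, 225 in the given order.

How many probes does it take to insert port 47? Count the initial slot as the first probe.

4

149: h=10 -> slot 10
30: h=10, probe 10,11 -> slot 11
591: h=10, probe 10,11,12 -> slot 12
968: h=14 -> slot 14
47: h=10, probe 10,11,12,13 -> slot 13
225: h=15 -> slot 15
Table: [-, -, -, -, -, -, -, -, -, -, 149, 30, 591, 47, 968, 225, -]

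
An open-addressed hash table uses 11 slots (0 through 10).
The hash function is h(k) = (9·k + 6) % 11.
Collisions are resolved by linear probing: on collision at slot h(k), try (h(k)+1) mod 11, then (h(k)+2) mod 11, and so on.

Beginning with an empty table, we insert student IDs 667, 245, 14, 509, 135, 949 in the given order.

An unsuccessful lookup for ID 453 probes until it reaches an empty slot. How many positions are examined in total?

667 hashes to 3; slot 3 is free → place at 3.
245 hashes to 0; slot 0 is free → place at 0.
14 hashes to 0; 0 taken → place at 1.
509 hashes to 0; 0,1 taken → place at 2.
135 hashes to 0; 0,1,2,3 taken → place at 4.
949 hashes to 0; 0,1,2,3,4 taken → place at 5.
Table: [245, 14, 509, 667, 135, 949, ., ., ., ., .]
Lookup 453: h=2, probe 2,3,4,5,6 → slot 6 empty, not found.

5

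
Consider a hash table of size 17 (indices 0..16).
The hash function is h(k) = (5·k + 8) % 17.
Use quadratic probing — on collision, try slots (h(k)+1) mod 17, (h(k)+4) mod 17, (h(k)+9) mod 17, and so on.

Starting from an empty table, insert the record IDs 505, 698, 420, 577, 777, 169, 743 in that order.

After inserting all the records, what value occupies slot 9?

743

505 hashes to 0; slot 0 is free => place at 0.
698 hashes to 13; slot 13 is free => place at 13.
420 hashes to 0; 0 taken => place at 1.
577 hashes to 3; slot 3 is free => place at 3.
777 hashes to 0; 0,1 taken => place at 4.
169 hashes to 3; 3,4 taken => place at 7.
743 hashes to 0; 0,1,4 taken => place at 9.
Table: [505, 420, ., 577, 777, ., ., 169, ., 743, ., ., ., 698, ., ., .]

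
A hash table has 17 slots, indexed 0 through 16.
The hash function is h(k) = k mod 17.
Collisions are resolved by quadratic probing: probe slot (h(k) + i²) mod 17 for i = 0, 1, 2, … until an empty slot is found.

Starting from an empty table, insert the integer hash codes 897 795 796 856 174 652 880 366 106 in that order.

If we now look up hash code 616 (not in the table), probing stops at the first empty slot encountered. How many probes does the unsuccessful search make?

3

Insert 897: h=13, slot 13 empty => index 13.
Insert 795: h=13, slot 13 occupied => index 14.
Insert 796: h=14, slot 14 occupied => index 15.
Insert 856: h=6, slot 6 empty => index 6.
Insert 174: h=4, slot 4 empty => index 4.
Insert 652: h=6, slot 6 occupied => index 7.
Insert 880: h=13, slots 13,14 occupied => index 0.
Insert 366: h=9, slot 9 empty => index 9.
Insert 106: h=4, slot 4 occupied => index 5.
Table: [880, —, —, —, 174, 106, 856, 652, —, 366, —, —, —, 897, 795, 796, —]
Lookup 616: h=4, probe 4,5,8 → slot 8 empty, not found.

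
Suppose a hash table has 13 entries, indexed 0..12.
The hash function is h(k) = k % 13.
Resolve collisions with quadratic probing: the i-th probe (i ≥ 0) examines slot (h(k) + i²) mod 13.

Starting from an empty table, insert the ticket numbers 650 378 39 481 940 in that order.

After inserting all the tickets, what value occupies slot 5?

650 hashes to 0; slot 0 is free -> place at 0.
378 hashes to 1; slot 1 is free -> place at 1.
39 hashes to 0; 0,1 taken -> place at 4.
481 hashes to 0; 0,1,4 taken -> place at 9.
940 hashes to 4; 4 taken -> place at 5.
Table: [650, 378, ∅, ∅, 39, 940, ∅, ∅, ∅, 481, ∅, ∅, ∅]

940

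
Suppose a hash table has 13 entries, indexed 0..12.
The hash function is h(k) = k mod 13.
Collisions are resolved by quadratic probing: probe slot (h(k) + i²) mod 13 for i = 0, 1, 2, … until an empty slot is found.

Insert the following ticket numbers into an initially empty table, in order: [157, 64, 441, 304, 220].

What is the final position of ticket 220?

3

Insert 157: h=1, slot 1 empty → index 1.
Insert 64: h=12, slot 12 empty → index 12.
Insert 441: h=12, slot 12 occupied → index 0.
Insert 304: h=5, slot 5 empty → index 5.
Insert 220: h=12, slots 12,0 occupied → index 3.
Table: [441, 157, _, 220, _, 304, _, _, _, _, _, _, 64]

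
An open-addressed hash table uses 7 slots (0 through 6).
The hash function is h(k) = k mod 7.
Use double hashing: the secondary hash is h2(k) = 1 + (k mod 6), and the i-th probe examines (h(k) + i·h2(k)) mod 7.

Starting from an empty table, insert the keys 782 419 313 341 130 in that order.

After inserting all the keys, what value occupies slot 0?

782: h=5 → slot 5
419: h=6 → slot 6
313: h=5, h2=2, probe 5,0 → slot 0
341: h=5, h2=6, probe 5,4 → slot 4
130: h=4, h2=5, probe 4,2 → slot 2
Table: [313, _, 130, _, 341, 782, 419]

313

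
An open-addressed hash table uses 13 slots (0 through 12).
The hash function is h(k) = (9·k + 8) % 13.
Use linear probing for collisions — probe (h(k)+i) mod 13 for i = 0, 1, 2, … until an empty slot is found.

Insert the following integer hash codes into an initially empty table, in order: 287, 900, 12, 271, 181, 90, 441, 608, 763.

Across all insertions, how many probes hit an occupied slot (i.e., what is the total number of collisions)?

Insert 287: h=4, slot 4 empty -> index 4.
Insert 900: h=9, slot 9 empty -> index 9.
Insert 12: h=12, slot 12 empty -> index 12.
Insert 271: h=3, slot 3 empty -> index 3.
Insert 181: h=12, slot 12 occupied -> index 0.
Insert 90: h=12, slots 12,0 occupied -> index 1.
Insert 441: h=12, slots 12,0,1 occupied -> index 2.
Insert 608: h=7, slot 7 empty -> index 7.
Insert 763: h=11, slot 11 empty -> index 11.
Table: [181, 90, 441, 271, 287, —, —, 608, —, 900, —, 763, 12]

6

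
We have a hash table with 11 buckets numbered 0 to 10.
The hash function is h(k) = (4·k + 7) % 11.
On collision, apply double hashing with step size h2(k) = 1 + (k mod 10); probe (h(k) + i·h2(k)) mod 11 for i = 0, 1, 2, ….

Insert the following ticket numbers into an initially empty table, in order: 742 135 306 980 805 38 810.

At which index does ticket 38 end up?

3

742: h=5 → slot 5
135: h=8 → slot 8
306: h=10 → slot 10
980: h=0 → slot 0
805: h=4 → slot 4
38: h=5, h2=9, probe 5,3 → slot 3
810: h=2 → slot 2
Table: [980, -, 810, 38, 805, 742, -, -, 135, -, 306]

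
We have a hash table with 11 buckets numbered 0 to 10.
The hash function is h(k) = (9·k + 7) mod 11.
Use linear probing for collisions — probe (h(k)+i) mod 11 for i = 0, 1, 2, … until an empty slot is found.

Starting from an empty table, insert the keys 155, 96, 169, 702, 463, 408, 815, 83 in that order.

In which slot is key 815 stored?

Insert 155: h=5, slot 5 empty -> index 5.
Insert 96: h=2, slot 2 empty -> index 2.
Insert 169: h=10, slot 10 empty -> index 10.
Insert 702: h=0, slot 0 empty -> index 0.
Insert 463: h=5, slot 5 occupied -> index 6.
Insert 408: h=5, slots 5,6 occupied -> index 7.
Insert 815: h=5, slots 5,6,7 occupied -> index 8.
Insert 83: h=6, slots 6,7,8 occupied -> index 9.
Table: [702, ., 96, ., ., 155, 463, 408, 815, 83, 169]

8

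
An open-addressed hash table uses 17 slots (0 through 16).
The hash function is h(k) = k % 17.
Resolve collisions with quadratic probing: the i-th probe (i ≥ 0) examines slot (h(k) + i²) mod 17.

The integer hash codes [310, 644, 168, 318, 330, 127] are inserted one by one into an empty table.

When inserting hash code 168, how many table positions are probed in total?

2

310 hashes to 4; slot 4 is free => place at 4.
644 hashes to 15; slot 15 is free => place at 15.
168 hashes to 15; 15 taken => place at 16.
318 hashes to 12; slot 12 is free => place at 12.
330 hashes to 7; slot 7 is free => place at 7.
127 hashes to 8; slot 8 is free => place at 8.
Table: [—, —, —, —, 310, —, —, 330, 127, —, —, —, 318, —, —, 644, 168]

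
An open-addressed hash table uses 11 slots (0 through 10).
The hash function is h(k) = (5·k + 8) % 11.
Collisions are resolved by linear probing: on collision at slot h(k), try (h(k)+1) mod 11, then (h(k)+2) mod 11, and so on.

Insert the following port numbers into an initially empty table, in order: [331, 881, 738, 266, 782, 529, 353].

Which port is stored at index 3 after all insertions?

331 hashes to 2; slot 2 is free → place at 2.
881 hashes to 2; 2 taken → place at 3.
738 hashes to 2; 2,3 taken → place at 4.
266 hashes to 7; slot 7 is free → place at 7.
782 hashes to 2; 2,3,4 taken → place at 5.
529 hashes to 2; 2,3,4,5 taken → place at 6.
353 hashes to 2; 2,3,4,5,6,7 taken → place at 8.
Table: [∅, ∅, 331, 881, 738, 782, 529, 266, 353, ∅, ∅]

881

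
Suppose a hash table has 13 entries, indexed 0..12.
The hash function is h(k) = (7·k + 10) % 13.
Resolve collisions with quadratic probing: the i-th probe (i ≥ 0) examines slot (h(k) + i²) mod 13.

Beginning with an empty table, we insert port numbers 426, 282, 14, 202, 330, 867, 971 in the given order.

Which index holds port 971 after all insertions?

12

426: h=2 => slot 2
282: h=8 => slot 8
14: h=4 => slot 4
202: h=7 => slot 7
330: h=6 => slot 6
867: h=8, probe 8,9 => slot 9
971: h=8, probe 8,9,12 => slot 12
Table: [—, —, 426, —, 14, —, 330, 202, 282, 867, —, —, 971]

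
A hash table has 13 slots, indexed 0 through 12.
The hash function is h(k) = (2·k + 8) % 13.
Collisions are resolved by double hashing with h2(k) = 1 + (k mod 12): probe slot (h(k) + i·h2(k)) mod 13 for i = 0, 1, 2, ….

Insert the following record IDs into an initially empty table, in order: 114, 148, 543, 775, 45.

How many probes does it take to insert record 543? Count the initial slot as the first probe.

114 hashes to 2; slot 2 is free => place at 2.
148 hashes to 5; slot 5 is free => place at 5.
543 hashes to 2, h2=4; 2 taken => place at 6.
775 hashes to 11; slot 11 is free => place at 11.
45 hashes to 7; slot 7 is free => place at 7.
Table: [∅, ∅, 114, ∅, ∅, 148, 543, 45, ∅, ∅, ∅, 775, ∅]

2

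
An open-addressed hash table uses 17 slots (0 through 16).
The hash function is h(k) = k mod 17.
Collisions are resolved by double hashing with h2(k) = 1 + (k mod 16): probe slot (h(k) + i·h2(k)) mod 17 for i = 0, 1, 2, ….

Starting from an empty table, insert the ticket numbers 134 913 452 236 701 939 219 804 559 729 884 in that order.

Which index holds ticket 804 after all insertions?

3

134 hashes to 15; slot 15 is free => place at 15.
913 hashes to 12; slot 12 is free => place at 12.
452 hashes to 10; slot 10 is free => place at 10.
236 hashes to 15, h2=13; 15 taken => place at 11.
701 hashes to 4; slot 4 is free => place at 4.
939 hashes to 4, h2=12; 4 taken => place at 16.
219 hashes to 15, h2=12; 15,10 taken => place at 5.
804 hashes to 5, h2=5; 5,10,15 taken => place at 3.
559 hashes to 15, h2=16; 15 taken => place at 14.
729 hashes to 15, h2=10; 15 taken => place at 8.
884 hashes to 0; slot 0 is free => place at 0.
Table: [884, ∅, ∅, 804, 701, 219, ∅, ∅, 729, ∅, 452, 236, 913, ∅, 559, 134, 939]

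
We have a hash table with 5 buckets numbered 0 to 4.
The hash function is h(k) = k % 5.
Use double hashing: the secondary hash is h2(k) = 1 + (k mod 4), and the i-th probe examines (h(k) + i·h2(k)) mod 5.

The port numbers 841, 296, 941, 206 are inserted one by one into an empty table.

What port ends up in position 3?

941

841 hashes to 1; slot 1 is free → place at 1.
296 hashes to 1, h2=1; 1 taken → place at 2.
941 hashes to 1, h2=2; 1 taken → place at 3.
206 hashes to 1, h2=3; 1 taken → place at 4.
Table: [∅, 841, 296, 941, 206]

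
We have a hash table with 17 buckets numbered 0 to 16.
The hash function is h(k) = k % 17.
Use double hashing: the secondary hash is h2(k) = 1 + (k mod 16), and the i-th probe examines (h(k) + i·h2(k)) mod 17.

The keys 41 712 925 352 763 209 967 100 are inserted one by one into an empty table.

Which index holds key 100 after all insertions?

3

Insert 41: h=7, slot 7 empty => index 7.
Insert 712: h=15, slot 15 empty => index 15.
Insert 925: h=7, h2=14, slot 7 occupied => index 4.
Insert 352: h=12, slot 12 empty => index 12.
Insert 763: h=15, h2=12, slot 15 occupied => index 10.
Insert 209: h=5, slot 5 empty => index 5.
Insert 967: h=15, h2=8, slot 15 occupied => index 6.
Insert 100: h=15, h2=5, slot 15 occupied => index 3.
Table: [∅, ∅, ∅, 100, 925, 209, 967, 41, ∅, ∅, 763, ∅, 352, ∅, ∅, 712, ∅]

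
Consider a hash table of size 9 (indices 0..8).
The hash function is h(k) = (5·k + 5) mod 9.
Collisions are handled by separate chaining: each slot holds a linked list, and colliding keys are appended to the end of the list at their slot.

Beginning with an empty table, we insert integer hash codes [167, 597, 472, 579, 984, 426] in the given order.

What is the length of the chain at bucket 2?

Insert 167: h=3, bucket 3 empty -> new chain.
Insert 597: h=2, bucket 2 empty -> new chain.
Insert 472: h=7, bucket 7 empty -> new chain.
Insert 579: h=2, bucket 2 nonempty -> append to chain.
Insert 984: h=2, bucket 2 nonempty -> append to chain.
Insert 426: h=2, bucket 2 nonempty -> append to chain.
Final buckets:
0: ∅
1: ∅
2: 597 -> 579 -> 984 -> 426
3: 167
4: ∅
5: ∅
6: ∅
7: 472
8: ∅

4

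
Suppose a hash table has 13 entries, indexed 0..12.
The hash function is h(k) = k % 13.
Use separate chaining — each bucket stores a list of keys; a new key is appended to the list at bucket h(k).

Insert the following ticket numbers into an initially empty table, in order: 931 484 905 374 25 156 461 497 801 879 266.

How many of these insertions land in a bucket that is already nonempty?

5

931 -> bucket 8
484 -> bucket 3
905 -> bucket 8 (collision)
374 -> bucket 10
25 -> bucket 12
156 -> bucket 0
461 -> bucket 6
497 -> bucket 3 (collision)
801 -> bucket 8 (collision)
879 -> bucket 8 (collision)
266 -> bucket 6 (collision)
Final buckets:
0: 156
1: .
2: .
3: 484 -> 497
4: .
5: .
6: 461 -> 266
7: .
8: 931 -> 905 -> 801 -> 879
9: .
10: 374
11: .
12: 25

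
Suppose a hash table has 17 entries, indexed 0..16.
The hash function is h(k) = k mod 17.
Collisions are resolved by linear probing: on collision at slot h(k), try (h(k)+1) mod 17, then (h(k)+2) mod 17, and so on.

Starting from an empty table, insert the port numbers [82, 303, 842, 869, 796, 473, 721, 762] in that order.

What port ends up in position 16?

82: h=14 => slot 14
303: h=14, probe 14,15 => slot 15
842: h=9 => slot 9
869: h=2 => slot 2
796: h=14, probe 14,15,16 => slot 16
473: h=14, probe 14,15,16,0 => slot 0
721: h=7 => slot 7
762: h=14, probe 14,15,16,0,1 => slot 1
Table: [473, 762, 869, ∅, ∅, ∅, ∅, 721, ∅, 842, ∅, ∅, ∅, ∅, 82, 303, 796]

796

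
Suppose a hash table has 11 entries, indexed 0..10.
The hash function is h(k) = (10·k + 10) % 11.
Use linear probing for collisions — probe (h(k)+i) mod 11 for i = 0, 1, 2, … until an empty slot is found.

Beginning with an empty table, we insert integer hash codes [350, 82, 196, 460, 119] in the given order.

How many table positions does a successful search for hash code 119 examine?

Insert 350: h=1, slot 1 empty -> index 1.
Insert 82: h=5, slot 5 empty -> index 5.
Insert 196: h=1, slot 1 occupied -> index 2.
Insert 460: h=1, slots 1,2 occupied -> index 3.
Insert 119: h=1, slots 1,2,3 occupied -> index 4.
Table: [—, 350, 196, 460, 119, 82, —, —, —, —, —]
Lookup 119: h=1, probe 1,2,3,4 → found at 4.

4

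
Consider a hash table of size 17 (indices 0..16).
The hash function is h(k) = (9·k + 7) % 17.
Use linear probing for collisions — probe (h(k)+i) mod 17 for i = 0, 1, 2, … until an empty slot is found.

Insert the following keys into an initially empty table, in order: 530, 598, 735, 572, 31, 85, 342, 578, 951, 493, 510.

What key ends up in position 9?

Insert 530: h=0, slot 0 empty → index 0.
Insert 598: h=0, slot 0 occupied → index 1.
Insert 735: h=9, slot 9 empty → index 9.
Insert 572: h=4, slot 4 empty → index 4.
Insert 31: h=14, slot 14 empty → index 14.
Insert 85: h=7, slot 7 empty → index 7.
Insert 342: h=8, slot 8 empty → index 8.
Insert 578: h=7, slots 7,8,9 occupied → index 10.
Insert 951: h=15, slot 15 empty → index 15.
Insert 493: h=7, slots 7,8,9,10 occupied → index 11.
Insert 510: h=7, slots 7,8,9,10,11 occupied → index 12.
Table: [530, 598, ∅, ∅, 572, ∅, ∅, 85, 342, 735, 578, 493, 510, ∅, 31, 951, ∅]

735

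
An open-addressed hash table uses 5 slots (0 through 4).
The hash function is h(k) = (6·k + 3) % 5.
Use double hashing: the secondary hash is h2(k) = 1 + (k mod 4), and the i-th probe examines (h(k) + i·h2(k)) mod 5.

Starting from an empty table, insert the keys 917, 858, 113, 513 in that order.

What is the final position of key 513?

2

917: h=0 => slot 0
858: h=1 => slot 1
113: h=1, h2=2, probe 1,3 => slot 3
513: h=1, h2=2, probe 1,3,0,2 => slot 2
Table: [917, 858, 513, 113, ∅]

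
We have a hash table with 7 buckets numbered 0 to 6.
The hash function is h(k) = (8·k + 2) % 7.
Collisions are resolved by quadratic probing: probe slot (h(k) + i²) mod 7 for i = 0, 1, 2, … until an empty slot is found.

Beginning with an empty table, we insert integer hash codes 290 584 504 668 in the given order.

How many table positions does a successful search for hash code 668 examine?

290 hashes to 5; slot 5 is free -> place at 5.
584 hashes to 5; 5 taken -> place at 6.
504 hashes to 2; slot 2 is free -> place at 2.
668 hashes to 5; 5,6,2 taken -> place at 0.
Table: [668, -, 504, -, -, 290, 584]
Lookup 668: h=5, probe 5,6,2,0 → found at 0.

4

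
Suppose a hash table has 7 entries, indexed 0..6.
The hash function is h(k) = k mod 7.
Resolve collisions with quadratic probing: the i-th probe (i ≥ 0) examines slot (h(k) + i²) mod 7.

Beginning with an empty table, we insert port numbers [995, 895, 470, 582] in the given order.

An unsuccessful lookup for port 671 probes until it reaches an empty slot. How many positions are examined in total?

2

995: h=1 -> slot 1
895: h=6 -> slot 6
470: h=1, probe 1,2 -> slot 2
582: h=1, probe 1,2,5 -> slot 5
Table: [—, 995, 470, —, —, 582, 895]
Lookup 671: h=6, probe 6,0 → slot 0 empty, not found.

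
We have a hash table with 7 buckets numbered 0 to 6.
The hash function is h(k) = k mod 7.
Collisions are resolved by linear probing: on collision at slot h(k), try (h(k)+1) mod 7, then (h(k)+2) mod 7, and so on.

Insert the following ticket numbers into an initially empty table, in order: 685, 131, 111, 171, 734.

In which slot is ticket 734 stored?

685: h=6 → slot 6
131: h=5 → slot 5
111: h=6, probe 6,0 → slot 0
171: h=3 → slot 3
734: h=6, probe 6,0,1 → slot 1
Table: [111, 734, ., 171, ., 131, 685]

1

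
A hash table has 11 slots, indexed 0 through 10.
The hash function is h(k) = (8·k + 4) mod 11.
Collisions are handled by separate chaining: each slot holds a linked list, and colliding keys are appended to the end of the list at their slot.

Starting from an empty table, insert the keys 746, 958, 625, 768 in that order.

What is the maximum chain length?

Insert 746: h=10, bucket 10 empty → new chain.
Insert 958: h=1, bucket 1 empty → new chain.
Insert 625: h=10, bucket 10 nonempty → append to chain.
Insert 768: h=10, bucket 10 nonempty → append to chain.
Final buckets:
0: -
1: 958
2: -
3: -
4: -
5: -
6: -
7: -
8: -
9: -
10: 746 -> 625 -> 768

3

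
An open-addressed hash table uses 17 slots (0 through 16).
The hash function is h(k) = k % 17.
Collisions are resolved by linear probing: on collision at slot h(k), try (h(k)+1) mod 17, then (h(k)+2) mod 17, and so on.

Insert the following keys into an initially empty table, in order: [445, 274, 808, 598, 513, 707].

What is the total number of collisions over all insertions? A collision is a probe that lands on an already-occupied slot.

3

445: h=3 -> slot 3
274: h=2 -> slot 2
808: h=9 -> slot 9
598: h=3, probe 3,4 -> slot 4
513: h=3, probe 3,4,5 -> slot 5
707: h=10 -> slot 10
Table: [., ., 274, 445, 598, 513, ., ., ., 808, 707, ., ., ., ., ., .]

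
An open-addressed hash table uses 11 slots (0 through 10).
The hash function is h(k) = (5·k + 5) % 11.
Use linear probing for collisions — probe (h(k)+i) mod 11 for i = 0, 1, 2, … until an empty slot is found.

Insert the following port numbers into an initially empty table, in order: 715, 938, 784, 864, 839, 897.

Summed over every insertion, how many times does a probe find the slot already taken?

715 hashes to 5; slot 5 is free → place at 5.
938 hashes to 9; slot 9 is free → place at 9.
784 hashes to 9; 9 taken → place at 10.
864 hashes to 2; slot 2 is free → place at 2.
839 hashes to 9; 9,10 taken → place at 0.
897 hashes to 2; 2 taken → place at 3.
Table: [839, —, 864, 897, —, 715, —, —, —, 938, 784]

4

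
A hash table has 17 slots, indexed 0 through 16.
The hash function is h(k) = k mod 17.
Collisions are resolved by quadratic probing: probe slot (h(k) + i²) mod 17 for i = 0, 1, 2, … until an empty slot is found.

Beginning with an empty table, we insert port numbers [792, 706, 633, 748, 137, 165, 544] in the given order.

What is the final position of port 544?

Insert 792: h=10, slot 10 empty -> index 10.
Insert 706: h=9, slot 9 empty -> index 9.
Insert 633: h=4, slot 4 empty -> index 4.
Insert 748: h=0, slot 0 empty -> index 0.
Insert 137: h=1, slot 1 empty -> index 1.
Insert 165: h=12, slot 12 empty -> index 12.
Insert 544: h=0, slots 0,1,4,9 occupied -> index 16.
Table: [748, 137, —, —, 633, —, —, —, —, 706, 792, —, 165, —, —, —, 544]

16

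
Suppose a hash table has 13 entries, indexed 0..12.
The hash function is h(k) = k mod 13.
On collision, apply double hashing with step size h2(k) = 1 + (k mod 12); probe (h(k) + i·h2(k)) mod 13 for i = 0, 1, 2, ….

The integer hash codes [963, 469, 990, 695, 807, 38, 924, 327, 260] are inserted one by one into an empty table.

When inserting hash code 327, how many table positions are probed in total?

963: h=1 => slot 1
469: h=1, h2=2, probe 1,3 => slot 3
990: h=2 => slot 2
695: h=6 => slot 6
807: h=1, h2=4, probe 1,5 => slot 5
38: h=12 => slot 12
924: h=1, h2=1, probe 1,2,3,4 => slot 4
327: h=2, h2=4, probe 2,6,10 => slot 10
260: h=0 => slot 0
Table: [260, 963, 990, 469, 924, 807, 695, _, _, _, 327, _, 38]

3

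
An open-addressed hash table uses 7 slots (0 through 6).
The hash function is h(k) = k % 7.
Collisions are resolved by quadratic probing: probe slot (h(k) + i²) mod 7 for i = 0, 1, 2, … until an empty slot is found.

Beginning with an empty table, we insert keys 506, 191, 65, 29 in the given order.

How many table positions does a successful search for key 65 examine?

506: h=2 -> slot 2
191: h=2, probe 2,3 -> slot 3
65: h=2, probe 2,3,6 -> slot 6
29: h=1 -> slot 1
Table: [∅, 29, 506, 191, ∅, ∅, 65]
Lookup 65: h=2, probe 2,3,6 → found at 6.

3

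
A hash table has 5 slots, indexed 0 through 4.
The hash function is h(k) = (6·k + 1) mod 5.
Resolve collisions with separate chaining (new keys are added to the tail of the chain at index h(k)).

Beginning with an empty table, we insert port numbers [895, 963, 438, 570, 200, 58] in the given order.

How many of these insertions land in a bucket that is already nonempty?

4

895 -> bucket 1
963 -> bucket 4
438 -> bucket 4 (collision)
570 -> bucket 1 (collision)
200 -> bucket 1 (collision)
58 -> bucket 4 (collision)
Final buckets:
0: -
1: 895 -> 570 -> 200
2: -
3: -
4: 963 -> 438 -> 58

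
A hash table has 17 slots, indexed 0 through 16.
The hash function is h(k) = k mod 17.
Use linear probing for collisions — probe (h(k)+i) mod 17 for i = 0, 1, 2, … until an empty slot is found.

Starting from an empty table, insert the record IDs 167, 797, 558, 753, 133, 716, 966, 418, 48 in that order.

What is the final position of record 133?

0

Insert 167: h=14, slot 14 empty => index 14.
Insert 797: h=15, slot 15 empty => index 15.
Insert 558: h=14, slots 14,15 occupied => index 16.
Insert 753: h=5, slot 5 empty => index 5.
Insert 133: h=14, slots 14,15,16 occupied => index 0.
Insert 716: h=2, slot 2 empty => index 2.
Insert 966: h=14, slots 14,15,16,0 occupied => index 1.
Insert 418: h=10, slot 10 empty => index 10.
Insert 48: h=14, slots 14,15,16,0,1,2 occupied => index 3.
Table: [133, 966, 716, 48, ∅, 753, ∅, ∅, ∅, ∅, 418, ∅, ∅, ∅, 167, 797, 558]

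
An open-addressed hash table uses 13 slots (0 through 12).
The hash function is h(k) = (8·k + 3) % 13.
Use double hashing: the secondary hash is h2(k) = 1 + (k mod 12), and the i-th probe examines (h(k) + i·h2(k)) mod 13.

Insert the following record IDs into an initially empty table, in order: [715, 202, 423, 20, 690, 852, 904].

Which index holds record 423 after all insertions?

Insert 715: h=3, slot 3 empty → index 3.
Insert 202: h=7, slot 7 empty → index 7.
Insert 423: h=7, h2=4, slot 7 occupied → index 11.
Insert 20: h=7, h2=9, slots 7,3 occupied → index 12.
Insert 690: h=11, h2=7, slot 11 occupied → index 5.
Insert 852: h=7, h2=1, slot 7 occupied → index 8.
Insert 904: h=7, h2=5, slots 7,12 occupied → index 4.
Table: [_, _, _, 715, 904, 690, _, 202, 852, _, _, 423, 20]

11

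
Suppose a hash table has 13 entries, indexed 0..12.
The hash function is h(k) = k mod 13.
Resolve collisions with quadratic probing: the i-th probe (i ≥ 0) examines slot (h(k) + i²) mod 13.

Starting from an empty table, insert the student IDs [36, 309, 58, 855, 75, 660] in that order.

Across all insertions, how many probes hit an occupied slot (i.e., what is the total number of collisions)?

12

36: h=10 → slot 10
309: h=10, probe 10,11 → slot 11
58: h=6 → slot 6
855: h=10, probe 10,11,1 → slot 1
75: h=10, probe 10,11,1,6,0 → slot 0
660: h=10, probe 10,11,1,6,0,9 → slot 9
Table: [75, 855, -, -, -, -, 58, -, -, 660, 36, 309, -]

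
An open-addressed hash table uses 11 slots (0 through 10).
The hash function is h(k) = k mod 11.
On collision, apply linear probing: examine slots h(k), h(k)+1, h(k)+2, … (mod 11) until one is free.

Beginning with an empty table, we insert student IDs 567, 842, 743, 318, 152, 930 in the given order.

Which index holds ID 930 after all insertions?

0

Insert 567: h=6, slot 6 empty → index 6.
Insert 842: h=6, slot 6 occupied → index 7.
Insert 743: h=6, slots 6,7 occupied → index 8.
Insert 318: h=10, slot 10 empty → index 10.
Insert 152: h=9, slot 9 empty → index 9.
Insert 930: h=6, slots 6,7,8,9,10 occupied → index 0.
Table: [930, ., ., ., ., ., 567, 842, 743, 152, 318]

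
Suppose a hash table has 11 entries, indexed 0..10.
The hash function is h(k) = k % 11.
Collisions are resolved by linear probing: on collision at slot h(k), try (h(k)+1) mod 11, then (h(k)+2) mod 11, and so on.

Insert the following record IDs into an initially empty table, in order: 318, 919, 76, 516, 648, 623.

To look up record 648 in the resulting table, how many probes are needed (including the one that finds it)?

Insert 318: h=10, slot 10 empty → index 10.
Insert 919: h=6, slot 6 empty → index 6.
Insert 76: h=10, slot 10 occupied → index 0.
Insert 516: h=10, slots 10,0 occupied → index 1.
Insert 648: h=10, slots 10,0,1 occupied → index 2.
Insert 623: h=7, slot 7 empty → index 7.
Table: [76, 516, 648, -, -, -, 919, 623, -, -, 318]
Lookup 648: h=10, probe 10,0,1,2 → found at 2.

4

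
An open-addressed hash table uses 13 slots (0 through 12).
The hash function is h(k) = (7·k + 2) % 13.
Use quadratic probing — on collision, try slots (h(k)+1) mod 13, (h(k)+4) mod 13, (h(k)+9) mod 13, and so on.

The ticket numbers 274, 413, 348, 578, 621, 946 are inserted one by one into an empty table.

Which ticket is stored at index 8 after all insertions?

274 hashes to 9; slot 9 is free => place at 9.
413 hashes to 7; slot 7 is free => place at 7.
348 hashes to 7; 7 taken => place at 8.
578 hashes to 5; slot 5 is free => place at 5.
621 hashes to 7; 7,8 taken => place at 11.
946 hashes to 7; 7,8,11 taken => place at 3.
Table: [—, —, —, 946, —, 578, —, 413, 348, 274, —, 621, —]

348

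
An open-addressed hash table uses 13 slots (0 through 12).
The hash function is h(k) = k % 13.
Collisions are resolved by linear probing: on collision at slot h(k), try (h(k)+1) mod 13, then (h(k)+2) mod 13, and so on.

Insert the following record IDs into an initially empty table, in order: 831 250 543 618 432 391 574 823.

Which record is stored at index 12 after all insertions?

Insert 831: h=12, slot 12 empty -> index 12.
Insert 250: h=3, slot 3 empty -> index 3.
Insert 543: h=10, slot 10 empty -> index 10.
Insert 618: h=7, slot 7 empty -> index 7.
Insert 432: h=3, slot 3 occupied -> index 4.
Insert 391: h=1, slot 1 empty -> index 1.
Insert 574: h=2, slot 2 empty -> index 2.
Insert 823: h=4, slot 4 occupied -> index 5.
Table: [_, 391, 574, 250, 432, 823, _, 618, _, _, 543, _, 831]

831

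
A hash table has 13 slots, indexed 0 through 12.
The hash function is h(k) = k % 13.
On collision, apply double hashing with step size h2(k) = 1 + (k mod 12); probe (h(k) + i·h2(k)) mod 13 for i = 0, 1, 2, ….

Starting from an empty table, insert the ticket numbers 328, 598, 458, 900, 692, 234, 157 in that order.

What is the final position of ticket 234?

7

328: h=3 → slot 3
598: h=0 → slot 0
458: h=3, h2=3, probe 3,6 → slot 6
900: h=3, h2=1, probe 3,4 → slot 4
692: h=3, h2=9, probe 3,12 → slot 12
234: h=0, h2=7, probe 0,7 → slot 7
157: h=1 → slot 1
Table: [598, 157, —, 328, 900, —, 458, 234, —, —, —, —, 692]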